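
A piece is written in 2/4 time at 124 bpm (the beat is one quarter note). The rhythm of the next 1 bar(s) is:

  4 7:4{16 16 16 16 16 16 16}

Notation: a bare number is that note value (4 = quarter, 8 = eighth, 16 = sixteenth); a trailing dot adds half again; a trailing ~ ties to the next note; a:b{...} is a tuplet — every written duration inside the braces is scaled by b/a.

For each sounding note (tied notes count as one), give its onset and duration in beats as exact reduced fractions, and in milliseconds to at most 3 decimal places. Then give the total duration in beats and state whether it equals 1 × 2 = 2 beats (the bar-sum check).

1) 0.0ms=0b +483.871ms=1b
2) 483.871ms=1b +69.124ms=1/7b
3) 552.995ms=8/7b +69.124ms=1/7b
4) 622.12ms=9/7b +69.124ms=1/7b
5) 691.244ms=10/7b +69.124ms=1/7b
6) 760.369ms=11/7b +69.124ms=1/7b
7) 829.493ms=12/7b +69.124ms=1/7b
8) 898.618ms=13/7b +69.124ms=1/7b
Σ=2b of 2 (124bpm 2/4) — PASS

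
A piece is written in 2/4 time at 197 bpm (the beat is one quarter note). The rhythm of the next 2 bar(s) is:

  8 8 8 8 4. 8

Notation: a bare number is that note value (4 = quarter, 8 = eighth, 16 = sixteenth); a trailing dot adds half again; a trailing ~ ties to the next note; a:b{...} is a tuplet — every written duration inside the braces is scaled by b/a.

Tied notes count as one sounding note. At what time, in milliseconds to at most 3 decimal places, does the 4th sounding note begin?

1. 0.0ms @ 0 + 152.284ms (1/2)
2. 152.284ms @ 1/2 + 152.284ms (1/2)
3. 304.569ms @ 1 + 152.284ms (1/2)
4. 456.853ms @ 3/2 + 152.284ms (1/2)
5. 609.137ms @ 2 + 456.853ms (3/2)
6. 1065.99ms @ 7/2 + 152.284ms (1/2)

note 4 onset = 3/2b = 456.853ms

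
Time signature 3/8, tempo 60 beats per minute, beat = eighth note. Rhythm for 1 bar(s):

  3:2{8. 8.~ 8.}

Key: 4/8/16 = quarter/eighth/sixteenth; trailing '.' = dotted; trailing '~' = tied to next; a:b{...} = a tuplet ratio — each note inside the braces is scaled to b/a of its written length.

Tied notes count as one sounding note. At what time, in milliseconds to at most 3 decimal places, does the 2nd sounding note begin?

note 2 onset = 1b = 1000.0ms

1. 0.0ms @ 0 + 1000.0ms (1)
2. 1000.0ms @ 1 + 2000.0ms (2)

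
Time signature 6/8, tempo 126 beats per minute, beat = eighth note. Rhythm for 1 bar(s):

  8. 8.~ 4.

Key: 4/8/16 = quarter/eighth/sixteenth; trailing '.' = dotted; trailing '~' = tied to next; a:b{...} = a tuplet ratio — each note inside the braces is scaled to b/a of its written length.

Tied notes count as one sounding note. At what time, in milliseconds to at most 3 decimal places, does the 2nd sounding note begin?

1. 0.0ms @ 0 + 714.286ms (3/2)
2. 714.286ms @ 3/2 + 2142.857ms (9/2)

note 2 onset = 3/2b = 714.286ms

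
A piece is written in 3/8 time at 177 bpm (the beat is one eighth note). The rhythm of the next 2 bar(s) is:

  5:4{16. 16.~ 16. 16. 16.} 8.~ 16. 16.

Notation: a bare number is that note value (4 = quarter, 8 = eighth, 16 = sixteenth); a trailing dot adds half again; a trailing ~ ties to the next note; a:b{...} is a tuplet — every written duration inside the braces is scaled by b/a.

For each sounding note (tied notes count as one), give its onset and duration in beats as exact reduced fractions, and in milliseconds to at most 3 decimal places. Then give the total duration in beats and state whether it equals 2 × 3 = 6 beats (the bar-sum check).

1) 0.0ms=0b +203.39ms=3/5b
2) 203.39ms=3/5b +406.78ms=6/5b
3) 610.169ms=9/5b +203.39ms=3/5b
4) 813.559ms=12/5b +203.39ms=3/5b
5) 1016.949ms=3b +762.712ms=9/4b
6) 1779.661ms=21/4b +254.237ms=3/4b
Σ=6b of 6 (177bpm 3/8) — PASS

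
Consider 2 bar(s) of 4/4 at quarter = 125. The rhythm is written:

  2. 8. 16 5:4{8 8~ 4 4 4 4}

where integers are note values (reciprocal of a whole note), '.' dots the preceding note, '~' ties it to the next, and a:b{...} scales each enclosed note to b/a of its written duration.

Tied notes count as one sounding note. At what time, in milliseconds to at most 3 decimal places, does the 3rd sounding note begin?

note 3 onset = 15/4b = 1800.0ms

1. 0.0ms @ 0 + 1440.0ms (3)
2. 1440.0ms @ 3 + 360.0ms (3/4)
3. 1800.0ms @ 15/4 + 120.0ms (1/4)
4. 1920.0ms @ 4 + 192.0ms (2/5)
5. 2112.0ms @ 22/5 + 576.0ms (6/5)
6. 2688.0ms @ 28/5 + 384.0ms (4/5)
7. 3072.0ms @ 32/5 + 384.0ms (4/5)
8. 3456.0ms @ 36/5 + 384.0ms (4/5)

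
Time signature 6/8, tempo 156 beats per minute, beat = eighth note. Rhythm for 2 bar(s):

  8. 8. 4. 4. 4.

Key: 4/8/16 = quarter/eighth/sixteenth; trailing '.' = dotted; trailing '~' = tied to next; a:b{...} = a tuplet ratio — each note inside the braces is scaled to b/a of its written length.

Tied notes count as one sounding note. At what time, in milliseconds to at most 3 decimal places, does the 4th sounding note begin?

note 4 onset = 6b = 2307.692ms

1. 0.0ms @ 0 + 576.923ms (3/2)
2. 576.923ms @ 3/2 + 576.923ms (3/2)
3. 1153.846ms @ 3 + 1153.846ms (3)
4. 2307.692ms @ 6 + 1153.846ms (3)
5. 3461.538ms @ 9 + 1153.846ms (3)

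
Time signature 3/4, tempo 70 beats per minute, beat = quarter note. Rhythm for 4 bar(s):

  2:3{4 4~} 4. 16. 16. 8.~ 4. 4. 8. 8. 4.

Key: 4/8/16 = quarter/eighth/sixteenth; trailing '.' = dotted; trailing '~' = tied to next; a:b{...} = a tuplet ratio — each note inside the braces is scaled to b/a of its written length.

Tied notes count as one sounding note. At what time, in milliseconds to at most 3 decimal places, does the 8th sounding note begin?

note 8 onset = 39/4b = 8357.143ms

1. 0.0ms @ 0 + 1285.714ms (3/2)
2. 1285.714ms @ 3/2 + 2571.429ms (3)
3. 3857.143ms @ 9/2 + 321.429ms (3/8)
4. 4178.571ms @ 39/8 + 321.429ms (3/8)
5. 4500.0ms @ 21/4 + 1928.571ms (9/4)
6. 6428.571ms @ 15/2 + 1285.714ms (3/2)
7. 7714.286ms @ 9 + 642.857ms (3/4)
8. 8357.143ms @ 39/4 + 642.857ms (3/4)
9. 9000.0ms @ 21/2 + 1285.714ms (3/2)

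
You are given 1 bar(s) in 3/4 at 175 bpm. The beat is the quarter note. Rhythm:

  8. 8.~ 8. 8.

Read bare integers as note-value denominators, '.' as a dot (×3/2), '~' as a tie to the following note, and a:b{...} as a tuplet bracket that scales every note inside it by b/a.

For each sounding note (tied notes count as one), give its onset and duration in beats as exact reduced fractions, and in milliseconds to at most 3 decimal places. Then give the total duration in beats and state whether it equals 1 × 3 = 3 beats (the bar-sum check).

1) 0.0ms=0b +257.143ms=3/4b
2) 257.143ms=3/4b +514.286ms=3/2b
3) 771.429ms=9/4b +257.143ms=3/4b
Σ=3b of 3 (175bpm 3/4) — PASS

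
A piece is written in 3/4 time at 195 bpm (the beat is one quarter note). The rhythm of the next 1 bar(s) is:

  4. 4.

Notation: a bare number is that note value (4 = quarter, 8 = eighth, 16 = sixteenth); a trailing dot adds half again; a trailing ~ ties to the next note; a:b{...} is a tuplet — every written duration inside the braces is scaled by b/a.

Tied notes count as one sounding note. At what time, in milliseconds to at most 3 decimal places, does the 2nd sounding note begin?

note 2 onset = 3/2b = 461.538ms

1. 0.0ms @ 0 + 461.538ms (3/2)
2. 461.538ms @ 3/2 + 461.538ms (3/2)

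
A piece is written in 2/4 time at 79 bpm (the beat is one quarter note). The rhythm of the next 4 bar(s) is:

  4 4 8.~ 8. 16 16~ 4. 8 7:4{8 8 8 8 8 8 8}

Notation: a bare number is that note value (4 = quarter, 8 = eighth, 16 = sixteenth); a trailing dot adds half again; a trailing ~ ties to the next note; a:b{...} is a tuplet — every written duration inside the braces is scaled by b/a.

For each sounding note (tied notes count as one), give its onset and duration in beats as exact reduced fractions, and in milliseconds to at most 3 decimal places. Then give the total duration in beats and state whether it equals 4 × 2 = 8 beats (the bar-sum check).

1) 0.0ms=0b +759.494ms=1b
2) 759.494ms=1b +759.494ms=1b
3) 1518.987ms=2b +1139.241ms=3/2b
4) 2658.228ms=7/2b +189.873ms=1/4b
5) 2848.101ms=15/4b +1329.114ms=7/4b
6) 4177.215ms=11/2b +379.747ms=1/2b
7) 4556.962ms=6b +216.998ms=2/7b
8) 4773.96ms=44/7b +216.998ms=2/7b
9) 4990.958ms=46/7b +216.998ms=2/7b
10) 5207.957ms=48/7b +216.998ms=2/7b
11) 5424.955ms=50/7b +216.998ms=2/7b
12) 5641.953ms=52/7b +216.998ms=2/7b
13) 5858.951ms=54/7b +216.998ms=2/7b
Σ=8b of 8 (79bpm 2/4) — PASS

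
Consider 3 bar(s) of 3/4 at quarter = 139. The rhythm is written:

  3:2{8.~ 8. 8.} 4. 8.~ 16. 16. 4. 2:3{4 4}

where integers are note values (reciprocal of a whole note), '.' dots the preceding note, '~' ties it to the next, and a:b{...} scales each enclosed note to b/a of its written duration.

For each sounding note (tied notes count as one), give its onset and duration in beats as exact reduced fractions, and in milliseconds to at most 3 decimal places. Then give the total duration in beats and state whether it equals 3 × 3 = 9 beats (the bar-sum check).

1) 0.0ms=0b +431.655ms=1b
2) 431.655ms=1b +215.827ms=1/2b
3) 647.482ms=3/2b +647.482ms=3/2b
4) 1294.964ms=3b +485.612ms=9/8b
5) 1780.576ms=33/8b +161.871ms=3/8b
6) 1942.446ms=9/2b +647.482ms=3/2b
7) 2589.928ms=6b +647.482ms=3/2b
8) 3237.41ms=15/2b +647.482ms=3/2b
Σ=9b of 9 (139bpm 3/4) — PASS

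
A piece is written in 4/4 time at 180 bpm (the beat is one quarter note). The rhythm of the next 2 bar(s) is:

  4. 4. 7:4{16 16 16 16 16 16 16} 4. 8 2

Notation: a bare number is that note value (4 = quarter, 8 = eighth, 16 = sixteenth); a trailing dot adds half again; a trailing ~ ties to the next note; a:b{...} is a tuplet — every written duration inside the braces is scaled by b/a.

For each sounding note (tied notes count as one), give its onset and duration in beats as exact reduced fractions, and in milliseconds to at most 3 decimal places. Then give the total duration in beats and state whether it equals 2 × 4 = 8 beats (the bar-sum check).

1) 0.0ms=0b +500.0ms=3/2b
2) 500.0ms=3/2b +500.0ms=3/2b
3) 1000.0ms=3b +47.619ms=1/7b
4) 1047.619ms=22/7b +47.619ms=1/7b
5) 1095.238ms=23/7b +47.619ms=1/7b
6) 1142.857ms=24/7b +47.619ms=1/7b
7) 1190.476ms=25/7b +47.619ms=1/7b
8) 1238.095ms=26/7b +47.619ms=1/7b
9) 1285.714ms=27/7b +47.619ms=1/7b
10) 1333.333ms=4b +500.0ms=3/2b
11) 1833.333ms=11/2b +166.667ms=1/2b
12) 2000.0ms=6b +666.667ms=2b
Σ=8b of 8 (180bpm 4/4) — PASS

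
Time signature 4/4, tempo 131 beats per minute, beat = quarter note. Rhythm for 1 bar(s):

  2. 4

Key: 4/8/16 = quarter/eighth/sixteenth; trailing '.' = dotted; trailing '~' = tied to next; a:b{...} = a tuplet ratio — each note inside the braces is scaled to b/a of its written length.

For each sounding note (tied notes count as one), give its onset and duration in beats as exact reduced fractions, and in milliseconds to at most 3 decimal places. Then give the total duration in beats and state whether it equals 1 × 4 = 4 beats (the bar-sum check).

1) 0.0ms=0b +1374.046ms=3b
2) 1374.046ms=3b +458.015ms=1b
Σ=4b of 4 (131bpm 4/4) — PASS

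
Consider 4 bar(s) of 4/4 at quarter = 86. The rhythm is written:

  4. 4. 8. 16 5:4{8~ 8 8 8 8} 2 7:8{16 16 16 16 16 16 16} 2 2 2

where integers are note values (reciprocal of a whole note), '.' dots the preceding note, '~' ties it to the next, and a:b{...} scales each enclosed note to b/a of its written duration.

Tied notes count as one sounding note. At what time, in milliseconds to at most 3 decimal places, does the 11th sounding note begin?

note 11 onset = 58/7b = 5780.731ms

1. 0.0ms @ 0 + 1046.512ms (3/2)
2. 1046.512ms @ 3/2 + 1046.512ms (3/2)
3. 2093.023ms @ 3 + 523.256ms (3/4)
4. 2616.279ms @ 15/4 + 174.419ms (1/4)
5. 2790.698ms @ 4 + 558.14ms (4/5)
6. 3348.837ms @ 24/5 + 279.07ms (2/5)
7. 3627.907ms @ 26/5 + 279.07ms (2/5)
8. 3906.977ms @ 28/5 + 279.07ms (2/5)
9. 4186.047ms @ 6 + 1395.349ms (2)
10. 5581.395ms @ 8 + 199.336ms (2/7)
11. 5780.731ms @ 58/7 + 199.336ms (2/7)
12. 5980.066ms @ 60/7 + 199.336ms (2/7)
13. 6179.402ms @ 62/7 + 199.336ms (2/7)
14. 6378.738ms @ 64/7 + 199.336ms (2/7)
15. 6578.073ms @ 66/7 + 199.336ms (2/7)
16. 6777.409ms @ 68/7 + 199.336ms (2/7)
17. 6976.744ms @ 10 + 1395.349ms (2)
18. 8372.093ms @ 12 + 1395.349ms (2)
19. 9767.442ms @ 14 + 1395.349ms (2)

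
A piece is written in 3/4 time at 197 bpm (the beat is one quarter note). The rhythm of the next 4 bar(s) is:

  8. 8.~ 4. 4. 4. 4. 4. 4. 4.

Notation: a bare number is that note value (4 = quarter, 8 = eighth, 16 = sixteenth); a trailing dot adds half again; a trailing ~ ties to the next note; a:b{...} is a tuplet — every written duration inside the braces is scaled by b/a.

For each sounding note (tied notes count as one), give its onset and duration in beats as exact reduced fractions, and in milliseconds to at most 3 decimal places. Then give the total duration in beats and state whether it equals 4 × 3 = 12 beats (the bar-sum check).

1) 0.0ms=0b +228.426ms=3/4b
2) 228.426ms=3/4b +685.279ms=9/4b
3) 913.706ms=3b +456.853ms=3/2b
4) 1370.558ms=9/2b +456.853ms=3/2b
5) 1827.411ms=6b +456.853ms=3/2b
6) 2284.264ms=15/2b +456.853ms=3/2b
7) 2741.117ms=9b +456.853ms=3/2b
8) 3197.97ms=21/2b +456.853ms=3/2b
Σ=12b of 12 (197bpm 3/4) — PASS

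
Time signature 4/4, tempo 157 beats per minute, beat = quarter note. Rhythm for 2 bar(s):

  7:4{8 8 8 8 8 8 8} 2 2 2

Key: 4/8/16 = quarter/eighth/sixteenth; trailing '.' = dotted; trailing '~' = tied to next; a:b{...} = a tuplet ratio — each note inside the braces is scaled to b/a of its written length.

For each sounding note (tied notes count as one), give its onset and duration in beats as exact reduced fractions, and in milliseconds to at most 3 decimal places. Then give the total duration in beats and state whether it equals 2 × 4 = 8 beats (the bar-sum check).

1) 0.0ms=0b +109.19ms=2/7b
2) 109.19ms=2/7b +109.19ms=2/7b
3) 218.38ms=4/7b +109.19ms=2/7b
4) 327.571ms=6/7b +109.19ms=2/7b
5) 436.761ms=8/7b +109.19ms=2/7b
6) 545.951ms=10/7b +109.19ms=2/7b
7) 655.141ms=12/7b +109.19ms=2/7b
8) 764.331ms=2b +764.331ms=2b
9) 1528.662ms=4b +764.331ms=2b
10) 2292.994ms=6b +764.331ms=2b
Σ=8b of 8 (157bpm 4/4) — PASS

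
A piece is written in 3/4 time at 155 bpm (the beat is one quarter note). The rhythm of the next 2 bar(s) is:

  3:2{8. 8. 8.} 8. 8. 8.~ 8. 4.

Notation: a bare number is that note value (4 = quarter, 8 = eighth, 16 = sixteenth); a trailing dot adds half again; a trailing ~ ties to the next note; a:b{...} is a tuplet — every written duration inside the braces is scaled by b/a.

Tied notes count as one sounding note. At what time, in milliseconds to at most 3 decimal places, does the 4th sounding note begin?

1. 0.0ms @ 0 + 193.548ms (1/2)
2. 193.548ms @ 1/2 + 193.548ms (1/2)
3. 387.097ms @ 1 + 193.548ms (1/2)
4. 580.645ms @ 3/2 + 290.323ms (3/4)
5. 870.968ms @ 9/4 + 290.323ms (3/4)
6. 1161.29ms @ 3 + 580.645ms (3/2)
7. 1741.935ms @ 9/2 + 580.645ms (3/2)

note 4 onset = 3/2b = 580.645ms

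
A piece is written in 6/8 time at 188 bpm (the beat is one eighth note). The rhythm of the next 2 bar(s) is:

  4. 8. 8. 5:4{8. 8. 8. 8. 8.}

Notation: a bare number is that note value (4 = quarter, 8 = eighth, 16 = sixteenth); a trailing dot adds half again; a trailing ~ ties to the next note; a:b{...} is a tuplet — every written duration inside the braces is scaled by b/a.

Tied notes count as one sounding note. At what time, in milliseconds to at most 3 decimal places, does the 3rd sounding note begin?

1. 0.0ms @ 0 + 957.447ms (3)
2. 957.447ms @ 3 + 478.723ms (3/2)
3. 1436.17ms @ 9/2 + 478.723ms (3/2)
4. 1914.894ms @ 6 + 382.979ms (6/5)
5. 2297.872ms @ 36/5 + 382.979ms (6/5)
6. 2680.851ms @ 42/5 + 382.979ms (6/5)
7. 3063.83ms @ 48/5 + 382.979ms (6/5)
8. 3446.809ms @ 54/5 + 382.979ms (6/5)

note 3 onset = 9/2b = 1436.17ms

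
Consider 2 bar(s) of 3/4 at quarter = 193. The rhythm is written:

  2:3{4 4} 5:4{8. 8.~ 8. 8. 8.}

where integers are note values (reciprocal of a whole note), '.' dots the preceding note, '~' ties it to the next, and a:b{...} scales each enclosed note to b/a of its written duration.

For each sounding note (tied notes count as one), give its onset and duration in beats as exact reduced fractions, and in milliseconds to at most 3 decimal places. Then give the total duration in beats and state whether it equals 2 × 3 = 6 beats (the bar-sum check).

1) 0.0ms=0b +466.321ms=3/2b
2) 466.321ms=3/2b +466.321ms=3/2b
3) 932.642ms=3b +186.528ms=3/5b
4) 1119.171ms=18/5b +373.057ms=6/5b
5) 1492.228ms=24/5b +186.528ms=3/5b
6) 1678.756ms=27/5b +186.528ms=3/5b
Σ=6b of 6 (193bpm 3/4) — PASS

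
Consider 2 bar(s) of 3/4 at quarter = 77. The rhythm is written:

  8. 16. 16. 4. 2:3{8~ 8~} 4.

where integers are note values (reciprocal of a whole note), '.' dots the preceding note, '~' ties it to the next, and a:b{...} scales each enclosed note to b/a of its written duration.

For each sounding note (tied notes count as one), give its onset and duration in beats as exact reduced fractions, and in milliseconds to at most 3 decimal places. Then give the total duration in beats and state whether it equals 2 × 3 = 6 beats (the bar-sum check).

1) 0.0ms=0b +584.416ms=3/4b
2) 584.416ms=3/4b +292.208ms=3/8b
3) 876.623ms=9/8b +292.208ms=3/8b
4) 1168.831ms=3/2b +1168.831ms=3/2b
5) 2337.662ms=3b +2337.662ms=3b
Σ=6b of 6 (77bpm 3/4) — PASS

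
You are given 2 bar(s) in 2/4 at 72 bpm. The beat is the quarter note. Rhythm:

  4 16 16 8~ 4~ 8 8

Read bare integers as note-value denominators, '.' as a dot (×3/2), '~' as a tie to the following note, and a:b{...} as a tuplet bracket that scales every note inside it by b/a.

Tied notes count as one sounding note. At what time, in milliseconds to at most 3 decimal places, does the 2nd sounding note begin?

note 2 onset = 1b = 833.333ms

1. 0.0ms @ 0 + 833.333ms (1)
2. 833.333ms @ 1 + 208.333ms (1/4)
3. 1041.667ms @ 5/4 + 208.333ms (1/4)
4. 1250.0ms @ 3/2 + 1666.667ms (2)
5. 2916.667ms @ 7/2 + 416.667ms (1/2)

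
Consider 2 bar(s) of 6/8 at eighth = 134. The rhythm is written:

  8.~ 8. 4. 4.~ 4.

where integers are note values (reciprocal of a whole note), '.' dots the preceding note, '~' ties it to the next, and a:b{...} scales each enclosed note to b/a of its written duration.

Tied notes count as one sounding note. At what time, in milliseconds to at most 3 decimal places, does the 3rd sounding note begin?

1. 0.0ms @ 0 + 1343.284ms (3)
2. 1343.284ms @ 3 + 1343.284ms (3)
3. 2686.567ms @ 6 + 2686.567ms (6)

note 3 onset = 6b = 2686.567ms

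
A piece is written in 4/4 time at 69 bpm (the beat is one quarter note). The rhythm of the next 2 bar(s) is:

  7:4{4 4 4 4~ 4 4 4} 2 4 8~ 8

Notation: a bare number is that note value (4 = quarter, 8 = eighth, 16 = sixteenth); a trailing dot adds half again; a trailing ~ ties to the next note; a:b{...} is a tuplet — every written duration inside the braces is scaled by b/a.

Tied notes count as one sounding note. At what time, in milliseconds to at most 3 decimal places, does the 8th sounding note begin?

note 8 onset = 6b = 5217.391ms

1. 0.0ms @ 0 + 496.894ms (4/7)
2. 496.894ms @ 4/7 + 496.894ms (4/7)
3. 993.789ms @ 8/7 + 496.894ms (4/7)
4. 1490.683ms @ 12/7 + 993.789ms (8/7)
5. 2484.472ms @ 20/7 + 496.894ms (4/7)
6. 2981.366ms @ 24/7 + 496.894ms (4/7)
7. 3478.261ms @ 4 + 1739.13ms (2)
8. 5217.391ms @ 6 + 869.565ms (1)
9. 6086.957ms @ 7 + 869.565ms (1)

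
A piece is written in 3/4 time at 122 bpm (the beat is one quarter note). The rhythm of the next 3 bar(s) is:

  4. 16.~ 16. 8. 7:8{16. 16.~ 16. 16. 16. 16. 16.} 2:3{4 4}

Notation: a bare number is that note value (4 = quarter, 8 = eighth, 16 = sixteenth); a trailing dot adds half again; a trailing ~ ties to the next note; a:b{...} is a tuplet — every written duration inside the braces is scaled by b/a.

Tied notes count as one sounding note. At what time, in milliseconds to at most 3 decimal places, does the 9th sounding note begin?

1. 0.0ms @ 0 + 737.705ms (3/2)
2. 737.705ms @ 3/2 + 368.852ms (3/4)
3. 1106.557ms @ 9/4 + 368.852ms (3/4)
4. 1475.41ms @ 3 + 210.773ms (3/7)
5. 1686.183ms @ 24/7 + 421.546ms (6/7)
6. 2107.728ms @ 30/7 + 210.773ms (3/7)
7. 2318.501ms @ 33/7 + 210.773ms (3/7)
8. 2529.274ms @ 36/7 + 210.773ms (3/7)
9. 2740.047ms @ 39/7 + 210.773ms (3/7)
10. 2950.82ms @ 6 + 737.705ms (3/2)
11. 3688.525ms @ 15/2 + 737.705ms (3/2)

note 9 onset = 39/7b = 2740.047ms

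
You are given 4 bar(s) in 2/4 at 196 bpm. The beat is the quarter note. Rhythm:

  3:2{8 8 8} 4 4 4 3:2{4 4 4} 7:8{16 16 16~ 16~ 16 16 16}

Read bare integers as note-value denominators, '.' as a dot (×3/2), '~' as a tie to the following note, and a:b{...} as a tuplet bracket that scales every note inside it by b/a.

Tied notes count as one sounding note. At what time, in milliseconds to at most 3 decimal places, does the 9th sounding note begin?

1. 0.0ms @ 0 + 102.041ms (1/3)
2. 102.041ms @ 1/3 + 102.041ms (1/3)
3. 204.082ms @ 2/3 + 102.041ms (1/3)
4. 306.122ms @ 1 + 306.122ms (1)
5. 612.245ms @ 2 + 306.122ms (1)
6. 918.367ms @ 3 + 306.122ms (1)
7. 1224.49ms @ 4 + 204.082ms (2/3)
8. 1428.571ms @ 14/3 + 204.082ms (2/3)
9. 1632.653ms @ 16/3 + 204.082ms (2/3)
10. 1836.735ms @ 6 + 87.464ms (2/7)
11. 1924.198ms @ 44/7 + 87.464ms (2/7)
12. 2011.662ms @ 46/7 + 262.391ms (6/7)
13. 2274.052ms @ 52/7 + 87.464ms (2/7)
14. 2361.516ms @ 54/7 + 87.464ms (2/7)

note 9 onset = 16/3b = 1632.653ms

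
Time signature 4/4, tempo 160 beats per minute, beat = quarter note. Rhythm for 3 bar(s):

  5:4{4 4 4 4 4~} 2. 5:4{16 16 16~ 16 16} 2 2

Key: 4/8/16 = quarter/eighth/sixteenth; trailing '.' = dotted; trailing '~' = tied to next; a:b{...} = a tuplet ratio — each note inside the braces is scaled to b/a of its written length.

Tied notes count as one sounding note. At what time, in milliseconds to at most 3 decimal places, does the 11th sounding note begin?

note 11 onset = 10b = 3750.0ms

1. 0.0ms @ 0 + 300.0ms (4/5)
2. 300.0ms @ 4/5 + 300.0ms (4/5)
3. 600.0ms @ 8/5 + 300.0ms (4/5)
4. 900.0ms @ 12/5 + 300.0ms (4/5)
5. 1200.0ms @ 16/5 + 1425.0ms (19/5)
6. 2625.0ms @ 7 + 75.0ms (1/5)
7. 2700.0ms @ 36/5 + 75.0ms (1/5)
8. 2775.0ms @ 37/5 + 150.0ms (2/5)
9. 2925.0ms @ 39/5 + 75.0ms (1/5)
10. 3000.0ms @ 8 + 750.0ms (2)
11. 3750.0ms @ 10 + 750.0ms (2)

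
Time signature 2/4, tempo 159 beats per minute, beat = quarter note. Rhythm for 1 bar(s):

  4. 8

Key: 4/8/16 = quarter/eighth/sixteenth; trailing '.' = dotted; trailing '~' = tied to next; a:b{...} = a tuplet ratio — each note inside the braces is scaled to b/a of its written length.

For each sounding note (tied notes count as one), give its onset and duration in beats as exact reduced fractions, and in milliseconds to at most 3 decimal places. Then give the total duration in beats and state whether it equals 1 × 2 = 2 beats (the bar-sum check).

1) 0.0ms=0b +566.038ms=3/2b
2) 566.038ms=3/2b +188.679ms=1/2b
Σ=2b of 2 (159bpm 2/4) — PASS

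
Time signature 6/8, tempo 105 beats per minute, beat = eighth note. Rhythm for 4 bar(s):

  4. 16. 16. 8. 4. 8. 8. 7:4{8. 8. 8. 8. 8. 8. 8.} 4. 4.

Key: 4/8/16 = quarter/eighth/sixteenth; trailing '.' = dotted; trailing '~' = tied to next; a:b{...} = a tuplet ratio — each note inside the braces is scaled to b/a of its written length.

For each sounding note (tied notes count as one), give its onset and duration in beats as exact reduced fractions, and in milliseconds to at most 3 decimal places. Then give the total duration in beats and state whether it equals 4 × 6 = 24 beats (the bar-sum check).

1) 0.0ms=0b +1714.286ms=3b
2) 1714.286ms=3b +428.571ms=3/4b
3) 2142.857ms=15/4b +428.571ms=3/4b
4) 2571.429ms=9/2b +857.143ms=3/2b
5) 3428.571ms=6b +1714.286ms=3b
6) 5142.857ms=9b +857.143ms=3/2b
7) 6000.0ms=21/2b +857.143ms=3/2b
8) 6857.143ms=12b +489.796ms=6/7b
9) 7346.939ms=90/7b +489.796ms=6/7b
10) 7836.735ms=96/7b +489.796ms=6/7b
11) 8326.531ms=102/7b +489.796ms=6/7b
12) 8816.327ms=108/7b +489.796ms=6/7b
13) 9306.122ms=114/7b +489.796ms=6/7b
14) 9795.918ms=120/7b +489.796ms=6/7b
15) 10285.714ms=18b +1714.286ms=3b
16) 12000.0ms=21b +1714.286ms=3b
Σ=24b of 24 (105bpm 6/8) — PASS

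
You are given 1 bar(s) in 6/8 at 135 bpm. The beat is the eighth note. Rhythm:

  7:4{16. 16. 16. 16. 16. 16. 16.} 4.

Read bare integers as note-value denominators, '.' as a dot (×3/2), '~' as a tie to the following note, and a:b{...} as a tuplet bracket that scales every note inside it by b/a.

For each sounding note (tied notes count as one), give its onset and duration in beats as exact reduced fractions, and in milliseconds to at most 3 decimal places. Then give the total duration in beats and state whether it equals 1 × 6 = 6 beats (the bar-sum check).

1) 0.0ms=0b +190.476ms=3/7b
2) 190.476ms=3/7b +190.476ms=3/7b
3) 380.952ms=6/7b +190.476ms=3/7b
4) 571.429ms=9/7b +190.476ms=3/7b
5) 761.905ms=12/7b +190.476ms=3/7b
6) 952.381ms=15/7b +190.476ms=3/7b
7) 1142.857ms=18/7b +190.476ms=3/7b
8) 1333.333ms=3b +1333.333ms=3b
Σ=6b of 6 (135bpm 6/8) — PASS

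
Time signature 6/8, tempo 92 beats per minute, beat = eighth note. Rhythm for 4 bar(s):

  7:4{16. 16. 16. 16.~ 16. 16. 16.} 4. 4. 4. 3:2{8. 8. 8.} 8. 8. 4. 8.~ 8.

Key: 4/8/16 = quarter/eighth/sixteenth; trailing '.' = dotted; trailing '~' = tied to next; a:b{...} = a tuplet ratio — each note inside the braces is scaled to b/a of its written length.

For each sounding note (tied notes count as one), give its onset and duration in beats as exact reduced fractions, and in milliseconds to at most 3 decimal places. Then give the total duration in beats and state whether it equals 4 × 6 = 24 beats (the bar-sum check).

1) 0.0ms=0b +279.503ms=3/7b
2) 279.503ms=3/7b +279.503ms=3/7b
3) 559.006ms=6/7b +279.503ms=3/7b
4) 838.509ms=9/7b +559.006ms=6/7b
5) 1397.516ms=15/7b +279.503ms=3/7b
6) 1677.019ms=18/7b +279.503ms=3/7b
7) 1956.522ms=3b +1956.522ms=3b
8) 3913.043ms=6b +1956.522ms=3b
9) 5869.565ms=9b +1956.522ms=3b
10) 7826.087ms=12b +652.174ms=1b
11) 8478.261ms=13b +652.174ms=1b
12) 9130.435ms=14b +652.174ms=1b
13) 9782.609ms=15b +978.261ms=3/2b
14) 10760.87ms=33/2b +978.261ms=3/2b
15) 11739.13ms=18b +1956.522ms=3b
16) 13695.652ms=21b +1956.522ms=3b
Σ=24b of 24 (92bpm 6/8) — PASS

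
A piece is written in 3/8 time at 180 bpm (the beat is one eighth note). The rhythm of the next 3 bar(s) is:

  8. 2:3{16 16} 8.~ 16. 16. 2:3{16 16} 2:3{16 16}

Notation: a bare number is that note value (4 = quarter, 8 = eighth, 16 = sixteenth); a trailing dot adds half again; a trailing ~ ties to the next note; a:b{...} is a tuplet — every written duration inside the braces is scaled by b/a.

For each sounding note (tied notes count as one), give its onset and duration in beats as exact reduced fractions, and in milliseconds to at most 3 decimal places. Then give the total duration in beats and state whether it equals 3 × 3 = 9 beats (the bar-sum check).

1) 0.0ms=0b +500.0ms=3/2b
2) 500.0ms=3/2b +250.0ms=3/4b
3) 750.0ms=9/4b +250.0ms=3/4b
4) 1000.0ms=3b +750.0ms=9/4b
5) 1750.0ms=21/4b +250.0ms=3/4b
6) 2000.0ms=6b +250.0ms=3/4b
7) 2250.0ms=27/4b +250.0ms=3/4b
8) 2500.0ms=15/2b +250.0ms=3/4b
9) 2750.0ms=33/4b +250.0ms=3/4b
Σ=9b of 9 (180bpm 3/8) — PASS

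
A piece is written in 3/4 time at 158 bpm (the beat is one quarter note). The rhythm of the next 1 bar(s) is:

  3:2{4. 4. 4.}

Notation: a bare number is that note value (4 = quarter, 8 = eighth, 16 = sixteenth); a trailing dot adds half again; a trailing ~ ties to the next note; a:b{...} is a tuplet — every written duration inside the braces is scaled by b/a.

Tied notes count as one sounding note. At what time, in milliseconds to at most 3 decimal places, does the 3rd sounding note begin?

1. 0.0ms @ 0 + 379.747ms (1)
2. 379.747ms @ 1 + 379.747ms (1)
3. 759.494ms @ 2 + 379.747ms (1)

note 3 onset = 2b = 759.494ms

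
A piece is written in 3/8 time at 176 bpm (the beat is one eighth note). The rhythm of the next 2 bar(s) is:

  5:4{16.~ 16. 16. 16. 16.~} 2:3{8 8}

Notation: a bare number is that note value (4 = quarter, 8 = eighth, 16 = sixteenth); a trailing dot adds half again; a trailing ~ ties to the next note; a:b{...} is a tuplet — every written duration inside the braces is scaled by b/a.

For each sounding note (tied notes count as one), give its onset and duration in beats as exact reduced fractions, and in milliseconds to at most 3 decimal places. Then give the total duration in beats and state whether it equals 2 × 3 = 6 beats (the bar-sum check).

1) 0.0ms=0b +409.091ms=6/5b
2) 409.091ms=6/5b +204.545ms=3/5b
3) 613.636ms=9/5b +204.545ms=3/5b
4) 818.182ms=12/5b +715.909ms=21/10b
5) 1534.091ms=9/2b +511.364ms=3/2b
Σ=6b of 6 (176bpm 3/8) — PASS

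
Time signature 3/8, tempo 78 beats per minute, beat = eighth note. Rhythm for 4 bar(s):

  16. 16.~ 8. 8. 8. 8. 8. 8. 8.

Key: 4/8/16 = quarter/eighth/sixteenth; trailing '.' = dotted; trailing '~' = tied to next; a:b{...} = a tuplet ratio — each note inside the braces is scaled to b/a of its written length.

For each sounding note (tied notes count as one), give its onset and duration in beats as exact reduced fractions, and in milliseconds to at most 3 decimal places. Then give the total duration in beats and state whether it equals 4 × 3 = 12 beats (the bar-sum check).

1) 0.0ms=0b +576.923ms=3/4b
2) 576.923ms=3/4b +1730.769ms=9/4b
3) 2307.692ms=3b +1153.846ms=3/2b
4) 3461.538ms=9/2b +1153.846ms=3/2b
5) 4615.385ms=6b +1153.846ms=3/2b
6) 5769.231ms=15/2b +1153.846ms=3/2b
7) 6923.077ms=9b +1153.846ms=3/2b
8) 8076.923ms=21/2b +1153.846ms=3/2b
Σ=12b of 12 (78bpm 3/8) — PASS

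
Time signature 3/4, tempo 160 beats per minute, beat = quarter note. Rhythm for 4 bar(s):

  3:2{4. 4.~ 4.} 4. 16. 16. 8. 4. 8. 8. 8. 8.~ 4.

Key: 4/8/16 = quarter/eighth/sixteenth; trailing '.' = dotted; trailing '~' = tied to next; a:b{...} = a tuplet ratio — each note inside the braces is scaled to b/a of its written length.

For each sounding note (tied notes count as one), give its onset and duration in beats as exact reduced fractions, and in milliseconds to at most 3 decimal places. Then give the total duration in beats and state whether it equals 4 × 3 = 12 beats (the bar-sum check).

1) 0.0ms=0b +375.0ms=1b
2) 375.0ms=1b +750.0ms=2b
3) 1125.0ms=3b +562.5ms=3/2b
4) 1687.5ms=9/2b +140.625ms=3/8b
5) 1828.125ms=39/8b +140.625ms=3/8b
6) 1968.75ms=21/4b +281.25ms=3/4b
7) 2250.0ms=6b +562.5ms=3/2b
8) 2812.5ms=15/2b +281.25ms=3/4b
9) 3093.75ms=33/4b +281.25ms=3/4b
10) 3375.0ms=9b +281.25ms=3/4b
11) 3656.25ms=39/4b +843.75ms=9/4b
Σ=12b of 12 (160bpm 3/4) — PASS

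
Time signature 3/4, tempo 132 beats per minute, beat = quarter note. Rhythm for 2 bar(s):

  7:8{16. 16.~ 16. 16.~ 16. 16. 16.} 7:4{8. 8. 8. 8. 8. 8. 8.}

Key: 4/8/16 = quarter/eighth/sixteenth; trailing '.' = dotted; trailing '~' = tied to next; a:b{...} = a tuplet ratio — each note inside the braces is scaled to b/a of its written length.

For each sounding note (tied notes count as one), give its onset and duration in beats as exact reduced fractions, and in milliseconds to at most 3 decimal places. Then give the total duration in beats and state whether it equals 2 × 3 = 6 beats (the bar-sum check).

1) 0.0ms=0b +194.805ms=3/7b
2) 194.805ms=3/7b +389.61ms=6/7b
3) 584.416ms=9/7b +389.61ms=6/7b
4) 974.026ms=15/7b +194.805ms=3/7b
5) 1168.831ms=18/7b +194.805ms=3/7b
6) 1363.636ms=3b +194.805ms=3/7b
7) 1558.442ms=24/7b +194.805ms=3/7b
8) 1753.247ms=27/7b +194.805ms=3/7b
9) 1948.052ms=30/7b +194.805ms=3/7b
10) 2142.857ms=33/7b +194.805ms=3/7b
11) 2337.662ms=36/7b +194.805ms=3/7b
12) 2532.468ms=39/7b +194.805ms=3/7b
Σ=6b of 6 (132bpm 3/4) — PASS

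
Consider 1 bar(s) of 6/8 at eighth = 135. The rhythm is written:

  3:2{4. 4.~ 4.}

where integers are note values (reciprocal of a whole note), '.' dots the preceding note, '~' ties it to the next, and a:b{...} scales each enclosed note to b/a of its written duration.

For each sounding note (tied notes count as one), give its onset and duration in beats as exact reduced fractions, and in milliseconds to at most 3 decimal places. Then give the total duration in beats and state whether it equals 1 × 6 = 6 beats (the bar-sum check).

1) 0.0ms=0b +888.889ms=2b
2) 888.889ms=2b +1777.778ms=4b
Σ=6b of 6 (135bpm 6/8) — PASS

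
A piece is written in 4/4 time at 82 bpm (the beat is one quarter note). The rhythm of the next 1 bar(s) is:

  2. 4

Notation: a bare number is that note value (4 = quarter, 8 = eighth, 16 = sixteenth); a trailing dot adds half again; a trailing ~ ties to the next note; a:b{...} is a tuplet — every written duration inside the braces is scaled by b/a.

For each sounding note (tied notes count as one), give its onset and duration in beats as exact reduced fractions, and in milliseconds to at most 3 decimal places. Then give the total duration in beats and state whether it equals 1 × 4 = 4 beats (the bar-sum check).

1) 0.0ms=0b +2195.122ms=3b
2) 2195.122ms=3b +731.707ms=1b
Σ=4b of 4 (82bpm 4/4) — PASS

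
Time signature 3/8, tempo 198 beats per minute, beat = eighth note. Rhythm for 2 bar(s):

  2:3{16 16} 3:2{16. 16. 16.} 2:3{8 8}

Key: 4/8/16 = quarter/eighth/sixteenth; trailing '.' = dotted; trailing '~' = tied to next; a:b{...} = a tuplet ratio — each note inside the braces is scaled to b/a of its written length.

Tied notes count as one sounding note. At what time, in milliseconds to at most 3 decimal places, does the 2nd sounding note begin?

note 2 onset = 3/4b = 227.273ms

1. 0.0ms @ 0 + 227.273ms (3/4)
2. 227.273ms @ 3/4 + 227.273ms (3/4)
3. 454.545ms @ 3/2 + 151.515ms (1/2)
4. 606.061ms @ 2 + 151.515ms (1/2)
5. 757.576ms @ 5/2 + 151.515ms (1/2)
6. 909.091ms @ 3 + 454.545ms (3/2)
7. 1363.636ms @ 9/2 + 454.545ms (3/2)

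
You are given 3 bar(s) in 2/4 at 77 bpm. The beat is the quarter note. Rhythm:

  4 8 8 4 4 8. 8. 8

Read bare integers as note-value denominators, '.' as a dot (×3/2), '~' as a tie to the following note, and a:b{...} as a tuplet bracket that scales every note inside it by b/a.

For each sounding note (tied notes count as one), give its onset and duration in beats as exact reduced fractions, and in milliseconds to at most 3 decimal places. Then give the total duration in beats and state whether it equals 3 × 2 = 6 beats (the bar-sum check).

1) 0.0ms=0b +779.221ms=1b
2) 779.221ms=1b +389.61ms=1/2b
3) 1168.831ms=3/2b +389.61ms=1/2b
4) 1558.442ms=2b +779.221ms=1b
5) 2337.662ms=3b +779.221ms=1b
6) 3116.883ms=4b +584.416ms=3/4b
7) 3701.299ms=19/4b +584.416ms=3/4b
8) 4285.714ms=11/2b +389.61ms=1/2b
Σ=6b of 6 (77bpm 2/4) — PASS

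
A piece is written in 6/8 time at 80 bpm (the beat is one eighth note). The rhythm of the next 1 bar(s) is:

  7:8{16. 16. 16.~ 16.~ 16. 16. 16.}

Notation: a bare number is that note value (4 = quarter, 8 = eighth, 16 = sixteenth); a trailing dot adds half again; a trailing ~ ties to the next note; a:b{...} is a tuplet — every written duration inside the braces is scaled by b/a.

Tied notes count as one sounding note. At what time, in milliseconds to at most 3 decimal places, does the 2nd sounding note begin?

1. 0.0ms @ 0 + 642.857ms (6/7)
2. 642.857ms @ 6/7 + 642.857ms (6/7)
3. 1285.714ms @ 12/7 + 1928.571ms (18/7)
4. 3214.286ms @ 30/7 + 642.857ms (6/7)
5. 3857.143ms @ 36/7 + 642.857ms (6/7)

note 2 onset = 6/7b = 642.857ms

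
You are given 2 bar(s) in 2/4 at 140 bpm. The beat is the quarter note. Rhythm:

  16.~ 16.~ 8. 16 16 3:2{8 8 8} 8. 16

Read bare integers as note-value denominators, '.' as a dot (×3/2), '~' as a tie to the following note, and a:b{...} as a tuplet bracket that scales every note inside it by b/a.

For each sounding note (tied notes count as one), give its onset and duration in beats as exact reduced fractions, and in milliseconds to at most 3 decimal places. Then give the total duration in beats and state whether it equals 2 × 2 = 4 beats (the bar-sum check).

1) 0.0ms=0b +642.857ms=3/2b
2) 642.857ms=3/2b +107.143ms=1/4b
3) 750.0ms=7/4b +107.143ms=1/4b
4) 857.143ms=2b +142.857ms=1/3b
5) 1000.0ms=7/3b +142.857ms=1/3b
6) 1142.857ms=8/3b +142.857ms=1/3b
7) 1285.714ms=3b +321.429ms=3/4b
8) 1607.143ms=15/4b +107.143ms=1/4b
Σ=4b of 4 (140bpm 2/4) — PASS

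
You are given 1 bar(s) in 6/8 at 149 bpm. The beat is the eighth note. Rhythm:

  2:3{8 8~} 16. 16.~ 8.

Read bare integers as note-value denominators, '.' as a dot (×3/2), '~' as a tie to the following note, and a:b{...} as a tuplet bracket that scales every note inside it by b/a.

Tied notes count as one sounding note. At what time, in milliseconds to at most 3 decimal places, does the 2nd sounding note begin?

note 2 onset = 3/2b = 604.027ms

1. 0.0ms @ 0 + 604.027ms (3/2)
2. 604.027ms @ 3/2 + 906.04ms (9/4)
3. 1510.067ms @ 15/4 + 906.04ms (9/4)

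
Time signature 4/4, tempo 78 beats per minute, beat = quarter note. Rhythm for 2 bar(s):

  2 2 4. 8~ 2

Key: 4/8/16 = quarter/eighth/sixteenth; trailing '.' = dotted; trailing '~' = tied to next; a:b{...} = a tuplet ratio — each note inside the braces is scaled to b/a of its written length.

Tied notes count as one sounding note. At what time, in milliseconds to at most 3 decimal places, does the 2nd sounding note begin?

1. 0.0ms @ 0 + 1538.462ms (2)
2. 1538.462ms @ 2 + 1538.462ms (2)
3. 3076.923ms @ 4 + 1153.846ms (3/2)
4. 4230.769ms @ 11/2 + 1923.077ms (5/2)

note 2 onset = 2b = 1538.462ms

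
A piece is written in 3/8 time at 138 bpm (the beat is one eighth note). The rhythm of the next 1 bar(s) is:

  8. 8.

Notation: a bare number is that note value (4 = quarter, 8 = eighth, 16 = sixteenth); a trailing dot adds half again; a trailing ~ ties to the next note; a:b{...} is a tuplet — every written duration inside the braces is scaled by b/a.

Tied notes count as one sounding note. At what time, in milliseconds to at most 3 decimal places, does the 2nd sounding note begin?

1. 0.0ms @ 0 + 652.174ms (3/2)
2. 652.174ms @ 3/2 + 652.174ms (3/2)

note 2 onset = 3/2b = 652.174ms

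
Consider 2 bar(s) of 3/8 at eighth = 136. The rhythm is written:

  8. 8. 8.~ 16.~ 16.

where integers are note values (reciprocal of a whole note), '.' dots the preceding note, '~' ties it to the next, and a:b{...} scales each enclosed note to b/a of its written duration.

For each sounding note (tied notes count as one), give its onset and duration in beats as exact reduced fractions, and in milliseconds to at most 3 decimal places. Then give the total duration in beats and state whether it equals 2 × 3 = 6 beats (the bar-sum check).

1) 0.0ms=0b +661.765ms=3/2b
2) 661.765ms=3/2b +661.765ms=3/2b
3) 1323.529ms=3b +1323.529ms=3b
Σ=6b of 6 (136bpm 3/8) — PASS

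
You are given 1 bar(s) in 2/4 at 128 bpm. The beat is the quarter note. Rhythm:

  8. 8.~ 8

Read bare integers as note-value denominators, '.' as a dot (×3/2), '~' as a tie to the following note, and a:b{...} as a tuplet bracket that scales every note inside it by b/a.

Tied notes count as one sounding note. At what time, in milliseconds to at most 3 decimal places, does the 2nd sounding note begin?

1. 0.0ms @ 0 + 351.562ms (3/4)
2. 351.562ms @ 3/4 + 585.938ms (5/4)

note 2 onset = 3/4b = 351.562ms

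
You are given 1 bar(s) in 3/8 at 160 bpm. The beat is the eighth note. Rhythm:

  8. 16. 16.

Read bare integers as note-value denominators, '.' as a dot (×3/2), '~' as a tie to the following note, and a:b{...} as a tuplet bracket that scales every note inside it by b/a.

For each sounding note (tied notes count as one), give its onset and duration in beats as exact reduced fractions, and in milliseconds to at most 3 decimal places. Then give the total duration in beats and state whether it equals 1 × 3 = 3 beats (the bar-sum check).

1) 0.0ms=0b +562.5ms=3/2b
2) 562.5ms=3/2b +281.25ms=3/4b
3) 843.75ms=9/4b +281.25ms=3/4b
Σ=3b of 3 (160bpm 3/8) — PASS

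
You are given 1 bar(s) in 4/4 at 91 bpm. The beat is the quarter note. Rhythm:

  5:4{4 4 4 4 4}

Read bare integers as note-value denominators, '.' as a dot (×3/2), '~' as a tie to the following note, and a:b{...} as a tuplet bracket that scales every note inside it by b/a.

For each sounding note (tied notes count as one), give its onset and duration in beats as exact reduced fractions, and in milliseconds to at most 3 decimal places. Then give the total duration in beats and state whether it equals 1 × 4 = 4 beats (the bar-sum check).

1) 0.0ms=0b +527.473ms=4/5b
2) 527.473ms=4/5b +527.473ms=4/5b
3) 1054.945ms=8/5b +527.473ms=4/5b
4) 1582.418ms=12/5b +527.473ms=4/5b
5) 2109.89ms=16/5b +527.473ms=4/5b
Σ=4b of 4 (91bpm 4/4) — PASS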